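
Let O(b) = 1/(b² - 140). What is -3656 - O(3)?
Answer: -478935/131 ≈ -3656.0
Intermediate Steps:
O(b) = 1/(-140 + b²)
-3656 - O(3) = -3656 - 1/(-140 + 3²) = -3656 - 1/(-140 + 9) = -3656 - 1/(-131) = -3656 - 1*(-1/131) = -3656 + 1/131 = -478935/131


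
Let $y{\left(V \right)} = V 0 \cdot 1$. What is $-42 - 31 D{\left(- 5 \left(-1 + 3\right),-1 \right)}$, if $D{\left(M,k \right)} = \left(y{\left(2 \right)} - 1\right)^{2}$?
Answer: $-73$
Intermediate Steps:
$y{\left(V \right)} = 0$ ($y{\left(V \right)} = 0 \cdot 1 = 0$)
$D{\left(M,k \right)} = 1$ ($D{\left(M,k \right)} = \left(0 - 1\right)^{2} = \left(-1\right)^{2} = 1$)
$-42 - 31 D{\left(- 5 \left(-1 + 3\right),-1 \right)} = -42 - 31 = -73$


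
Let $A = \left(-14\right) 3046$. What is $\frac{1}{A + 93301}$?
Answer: $\frac{1}{50657} \approx 1.9741 \cdot 10^{-5}$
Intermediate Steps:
$A = -42644$
$\frac{1}{A + 93301} = \frac{1}{-42644 + 93301} = \frac{1}{50657}$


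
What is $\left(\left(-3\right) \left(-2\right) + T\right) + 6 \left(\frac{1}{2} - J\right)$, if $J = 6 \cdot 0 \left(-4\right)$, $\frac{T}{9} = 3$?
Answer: $36$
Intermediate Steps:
$T = 27$ ($T = 9 \cdot 3 = 27$)
$J = 0$ ($J = 0 \left(-4\right) = 0$)
$\left(\left(-3\right) \left(-2\right) + T\right) + 6 \left(\frac{1}{2} - J\right) = \left(\left(-3\right) \left(-2\right) + 27\right) + 6 \left(\frac{1}{2} - 0\right) = \left(6 + 27\right) + 6 \left(\frac{1}{2} + 0\right) = 33 + 6 \cdot \frac{1}{2} = 33 + 3 = 36$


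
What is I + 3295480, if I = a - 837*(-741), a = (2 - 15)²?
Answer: 3915866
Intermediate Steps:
a = 169 (a = (-13)² = 169)
I = 620386 (I = 169 - 837*(-741) = 169 + 620217 = 620386)
I + 3295480 = 620386 + 3295480 = 3915866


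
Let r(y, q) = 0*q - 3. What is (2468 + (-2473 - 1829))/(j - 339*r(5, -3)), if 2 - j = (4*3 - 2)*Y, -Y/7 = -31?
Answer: 1834/1151 ≈ 1.5934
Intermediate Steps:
r(y, q) = -3 (r(y, q) = 0 - 3 = -3)
Y = 217 (Y = -7*(-31) = 217)
j = -2168 (j = 2 - (4*3 - 2)*217 = 2 - (12 - 2)*217 = 2 - 10*217 = 2 - 1*2170 = 2 - 2170 = -2168)
(2468 + (-2473 - 1829))/(j - 339*r(5, -3)) = (2468 + (-2473 - 1829))/(-2168 - 339*(-3)) = (2468 - 4302)/(-2168 + 1017) = -1834/(-1151) = -1834*(-1/1151) = 1834/1151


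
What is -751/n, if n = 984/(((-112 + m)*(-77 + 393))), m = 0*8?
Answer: 3322424/123 ≈ 27012.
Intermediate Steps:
m = 0
n = -123/4424 (n = 984/(((-112 + 0)*(-77 + 393))) = 984/((-112*316)) = 984/(-35392) = 984*(-1/35392) = -123/4424 ≈ -0.027803)
-751/n = -751/(-123/4424) = -751*(-4424/123) = 3322424/123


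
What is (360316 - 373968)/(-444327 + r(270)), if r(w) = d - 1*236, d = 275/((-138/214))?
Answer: 235497/7676068 ≈ 0.030679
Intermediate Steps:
d = -29425/69 (d = 275/((-138*1/214)) = 275/(-69/107) = 275*(-107/69) = -29425/69 ≈ -426.45)
r(w) = -45709/69 (r(w) = -29425/69 - 1*236 = -29425/69 - 236 = -45709/69)
(360316 - 373968)/(-444327 + r(270)) = (360316 - 373968)/(-444327 - 45709/69) = -13652/(-30704272/69) = -13652*(-69/30704272) = 235497/7676068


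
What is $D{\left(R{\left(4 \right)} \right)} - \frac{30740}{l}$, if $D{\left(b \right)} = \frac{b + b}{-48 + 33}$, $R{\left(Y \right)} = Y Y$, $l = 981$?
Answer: $- \frac{164164}{4905} \approx -33.469$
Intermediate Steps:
$R{\left(Y \right)} = Y^{2}$
$D{\left(b \right)} = - \frac{2 b}{15}$ ($D{\left(b \right)} = \frac{2 b}{-15} = 2 b \left(- \frac{1}{15}\right) = - \frac{2 b}{15}$)
$D{\left(R{\left(4 \right)} \right)} - \frac{30740}{l} = - \frac{2 \cdot 4^{2}}{15} - \frac{30740}{981} = \left(- \frac{2}{15}\right) 16 - 30740 \cdot \frac{1}{981} = - \frac{32}{15} - \frac{30740}{981} = - \frac{164164}{4905}$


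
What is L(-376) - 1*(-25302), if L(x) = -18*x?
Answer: 32070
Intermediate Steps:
L(-376) - 1*(-25302) = -18*(-376) - 1*(-25302) = 6768 + 25302 = 32070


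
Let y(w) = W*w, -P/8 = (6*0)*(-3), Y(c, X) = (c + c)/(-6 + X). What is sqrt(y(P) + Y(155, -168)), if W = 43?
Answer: I*sqrt(13485)/87 ≈ 1.3348*I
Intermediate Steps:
Y(c, X) = 2*c/(-6 + X) (Y(c, X) = (2*c)/(-6 + X) = 2*c/(-6 + X))
P = 0 (P = -8*6*0*(-3) = -0*(-3) = -8*0 = 0)
y(w) = 43*w
sqrt(y(P) + Y(155, -168)) = sqrt(43*0 + 2*155/(-6 - 168)) = sqrt(0 + 2*155/(-174)) = sqrt(0 + 2*155*(-1/174)) = sqrt(0 - 155/87) = sqrt(-155/87) = I*sqrt(13485)/87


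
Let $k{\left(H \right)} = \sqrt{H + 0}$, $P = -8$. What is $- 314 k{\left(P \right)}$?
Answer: $- 628 i \sqrt{2} \approx - 888.13 i$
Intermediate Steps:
$k{\left(H \right)} = \sqrt{H}$
$- 314 k{\left(P \right)} = - 314 \sqrt{-8} = - 314 \cdot 2 i \sqrt{2} = - 628 i \sqrt{2}$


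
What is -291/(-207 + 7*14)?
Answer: 291/109 ≈ 2.6697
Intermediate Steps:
-291/(-207 + 7*14) = -291/(-207 + 98) = -291/(-109) = -1/109*(-291) = 291/109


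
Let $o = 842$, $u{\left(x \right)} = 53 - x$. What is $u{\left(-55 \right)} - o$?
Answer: $-734$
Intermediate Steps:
$u{\left(-55 \right)} - o = \left(53 - -55\right) - 842 = \left(53 + 55\right) - 842 = 108 - 842 = -734$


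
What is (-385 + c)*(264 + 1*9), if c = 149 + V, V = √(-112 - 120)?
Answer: -64428 + 546*I*√58 ≈ -64428.0 + 4158.2*I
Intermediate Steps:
V = 2*I*√58 (V = √(-232) = 2*I*√58 ≈ 15.232*I)
c = 149 + 2*I*√58 ≈ 149.0 + 15.232*I
(-385 + c)*(264 + 1*9) = (-385 + (149 + 2*I*√58))*(264 + 1*9) = (-236 + 2*I*√58)*(264 + 9) = (-236 + 2*I*√58)*273 = -64428 + 546*I*√58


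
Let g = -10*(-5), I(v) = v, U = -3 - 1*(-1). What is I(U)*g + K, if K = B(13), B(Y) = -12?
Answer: -112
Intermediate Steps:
U = -2 (U = -3 + 1 = -2)
g = 50
K = -12
I(U)*g + K = -2*50 - 12 = -100 - 12 = -112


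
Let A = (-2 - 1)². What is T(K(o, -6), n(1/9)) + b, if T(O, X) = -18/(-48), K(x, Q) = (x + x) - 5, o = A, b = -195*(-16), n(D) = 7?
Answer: 24963/8 ≈ 3120.4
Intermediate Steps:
b = 3120
A = 9 (A = (-3)² = 9)
o = 9
K(x, Q) = -5 + 2*x (K(x, Q) = 2*x - 5 = -5 + 2*x)
T(O, X) = 3/8 (T(O, X) = -18*(-1/48) = 3/8)
T(K(o, -6), n(1/9)) + b = 3/8 + 3120 = 24963/8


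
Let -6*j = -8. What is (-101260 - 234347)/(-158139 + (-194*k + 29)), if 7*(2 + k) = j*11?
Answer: 7047747/3320698 ≈ 2.1224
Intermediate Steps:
j = 4/3 (j = -⅙*(-8) = 4/3 ≈ 1.3333)
k = 2/21 (k = -2 + ((4/3)*11)/7 = -2 + (⅐)*(44/3) = -2 + 44/21 = 2/21 ≈ 0.095238)
(-101260 - 234347)/(-158139 + (-194*k + 29)) = (-101260 - 234347)/(-158139 + (-194*2/21 + 29)) = -335607/(-158139 + (-388/21 + 29)) = -335607/(-158139 + 221/21) = -335607/(-3320698/21) = -335607*(-21/3320698) = 7047747/3320698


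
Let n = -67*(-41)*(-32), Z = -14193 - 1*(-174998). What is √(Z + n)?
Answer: √72901 ≈ 270.00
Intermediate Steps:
Z = 160805 (Z = -14193 + 174998 = 160805)
n = -87904 (n = 2747*(-32) = -87904)
√(Z + n) = √(160805 - 87904) = √72901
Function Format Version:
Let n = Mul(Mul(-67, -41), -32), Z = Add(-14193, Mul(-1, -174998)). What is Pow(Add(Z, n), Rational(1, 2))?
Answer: Pow(72901, Rational(1, 2)) ≈ 270.00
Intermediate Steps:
Z = 160805 (Z = Add(-14193, 174998) = 160805)
n = -87904 (n = Mul(2747, -32) = -87904)
Pow(Add(Z, n), Rational(1, 2)) = Pow(Add(160805, -87904), Rational(1, 2)) = Pow(72901, Rational(1, 2))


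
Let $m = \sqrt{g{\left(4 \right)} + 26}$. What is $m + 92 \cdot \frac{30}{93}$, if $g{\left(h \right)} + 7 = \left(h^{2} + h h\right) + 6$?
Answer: $\frac{920}{31} + \sqrt{57} \approx 37.227$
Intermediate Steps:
$g{\left(h \right)} = -1 + 2 h^{2}$ ($g{\left(h \right)} = -7 + \left(\left(h^{2} + h h\right) + 6\right) = -7 + \left(\left(h^{2} + h^{2}\right) + 6\right) = -7 + \left(2 h^{2} + 6\right) = -7 + \left(6 + 2 h^{2}\right) = -1 + 2 h^{2}$)
$m = \sqrt{57}$ ($m = \sqrt{\left(-1 + 2 \cdot 4^{2}\right) + 26} = \sqrt{\left(-1 + 2 \cdot 16\right) + 26} = \sqrt{\left(-1 + 32\right) + 26} = \sqrt{31 + 26} = \sqrt{57} \approx 7.5498$)
$m + 92 \cdot \frac{30}{93} = \sqrt{57} + 92 \cdot \frac{30}{93} = \sqrt{57} + 92 \cdot 30 \cdot \frac{1}{93} = \sqrt{57} + 92 \cdot \frac{10}{31} = \sqrt{57} + \frac{920}{31} = \frac{920}{31} + \sqrt{57}$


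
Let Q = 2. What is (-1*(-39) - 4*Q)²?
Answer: 961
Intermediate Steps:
(-1*(-39) - 4*Q)² = (-1*(-39) - 4*2)² = (39 - 8)² = 31² = 961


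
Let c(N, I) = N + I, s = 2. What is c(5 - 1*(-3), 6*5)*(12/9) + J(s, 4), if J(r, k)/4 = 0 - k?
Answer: 104/3 ≈ 34.667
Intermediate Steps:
J(r, k) = -4*k (J(r, k) = 4*(0 - k) = 4*(-k) = -4*k)
c(N, I) = I + N
c(5 - 1*(-3), 6*5)*(12/9) + J(s, 4) = (6*5 + (5 - 1*(-3)))*(12/9) - 4*4 = (30 + (5 + 3))*(12*(1/9)) - 16 = (30 + 8)*(4/3) - 16 = 38*(4/3) - 16 = 152/3 - 16 = 104/3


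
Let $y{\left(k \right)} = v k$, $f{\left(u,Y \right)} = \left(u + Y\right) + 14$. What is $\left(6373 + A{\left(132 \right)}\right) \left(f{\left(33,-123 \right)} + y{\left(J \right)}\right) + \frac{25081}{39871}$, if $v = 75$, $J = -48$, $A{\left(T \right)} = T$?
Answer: $- \frac{953410477899}{39871} \approx -2.3912 \cdot 10^{7}$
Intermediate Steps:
$f{\left(u,Y \right)} = 14 + Y + u$ ($f{\left(u,Y \right)} = \left(Y + u\right) + 14 = 14 + Y + u$)
$y{\left(k \right)} = 75 k$
$\left(6373 + A{\left(132 \right)}\right) \left(f{\left(33,-123 \right)} + y{\left(J \right)}\right) + \frac{25081}{39871} = \left(6373 + 132\right) \left(\left(14 - 123 + 33\right) + 75 \left(-48\right)\right) + \frac{25081}{39871} = 6505 \left(-76 - 3600\right) + 25081 \cdot \frac{1}{39871} = 6505 \left(-3676\right) + \frac{25081}{39871} = -23912380 + \frac{25081}{39871} = - \frac{953410477899}{39871}$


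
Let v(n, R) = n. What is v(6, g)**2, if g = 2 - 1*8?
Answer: 36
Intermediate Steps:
g = -6 (g = 2 - 8 = -6)
v(6, g)**2 = 6**2 = 36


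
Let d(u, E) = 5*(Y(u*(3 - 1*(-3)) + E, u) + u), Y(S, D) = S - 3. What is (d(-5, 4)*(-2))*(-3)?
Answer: -1020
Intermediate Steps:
Y(S, D) = -3 + S
d(u, E) = -15 + 5*E + 35*u (d(u, E) = 5*((-3 + (u*(3 - 1*(-3)) + E)) + u) = 5*((-3 + (u*(3 + 3) + E)) + u) = 5*((-3 + (u*6 + E)) + u) = 5*((-3 + (6*u + E)) + u) = 5*((-3 + (E + 6*u)) + u) = 5*((-3 + E + 6*u) + u) = 5*(-3 + E + 7*u) = -15 + 5*E + 35*u)
(d(-5, 4)*(-2))*(-3) = ((-15 + 5*4 + 35*(-5))*(-2))*(-3) = ((-15 + 20 - 175)*(-2))*(-3) = -170*(-2)*(-3) = 340*(-3) = -1020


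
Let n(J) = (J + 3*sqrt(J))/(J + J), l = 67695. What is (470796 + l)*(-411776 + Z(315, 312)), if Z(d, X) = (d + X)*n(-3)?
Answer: -443137706175/2 - 337633857*I*sqrt(3)/2 ≈ -2.2157e+11 - 2.924e+8*I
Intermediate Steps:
n(J) = (J + 3*sqrt(J))/(2*J) (n(J) = (J + 3*sqrt(J))/((2*J)) = (J + 3*sqrt(J))*(1/(2*J)) = (J + 3*sqrt(J))/(2*J))
Z(d, X) = (1/2 - I*sqrt(3)/2)*(X + d) (Z(d, X) = (d + X)*(1/2 + 3/(2*sqrt(-3))) = (X + d)*(1/2 + 3*(-I*sqrt(3)/3)/2) = (X + d)*(1/2 - I*sqrt(3)/2) = (1/2 - I*sqrt(3)/2)*(X + d))
(470796 + l)*(-411776 + Z(315, 312)) = (470796 + 67695)*(-411776 + (1 - I*sqrt(3))*(312 + 315)/2) = 538491*(-411776 + (1/2)*(1 - I*sqrt(3))*627) = 538491*(-411776 + (627/2 - 627*I*sqrt(3)/2)) = 538491*(-822925/2 - 627*I*sqrt(3)/2) = -443137706175/2 - 337633857*I*sqrt(3)/2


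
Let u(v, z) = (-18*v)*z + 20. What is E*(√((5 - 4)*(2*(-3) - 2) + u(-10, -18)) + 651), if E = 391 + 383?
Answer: 503874 + 1548*I*√807 ≈ 5.0387e+5 + 43975.0*I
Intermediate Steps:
E = 774
u(v, z) = 20 - 18*v*z (u(v, z) = -18*v*z + 20 = 20 - 18*v*z)
E*(√((5 - 4)*(2*(-3) - 2) + u(-10, -18)) + 651) = 774*(√((5 - 4)*(2*(-3) - 2) + (20 - 18*(-10)*(-18))) + 651) = 774*(√(1*(-6 - 2) + (20 - 3240)) + 651) = 774*(√(1*(-8) - 3220) + 651) = 774*(√(-8 - 3220) + 651) = 774*(√(-3228) + 651) = 774*(2*I*√807 + 651) = 774*(651 + 2*I*√807) = 503874 + 1548*I*√807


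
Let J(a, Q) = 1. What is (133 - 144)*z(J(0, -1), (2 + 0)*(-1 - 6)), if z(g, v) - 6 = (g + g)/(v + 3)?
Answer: -64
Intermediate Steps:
z(g, v) = 6 + 2*g/(3 + v) (z(g, v) = 6 + (g + g)/(v + 3) = 6 + (2*g)/(3 + v) = 6 + 2*g/(3 + v))
(133 - 144)*z(J(0, -1), (2 + 0)*(-1 - 6)) = (133 - 144)*(2*(9 + 1 + 3*((2 + 0)*(-1 - 6)))/(3 + (2 + 0)*(-1 - 6))) = -22*(9 + 1 + 3*(2*(-7)))/(3 + 2*(-7)) = -22*(9 + 1 + 3*(-14))/(3 - 14) = -22*(9 + 1 - 42)/(-11) = -22*(-1)*(-32)/11 = -11*64/11 = -64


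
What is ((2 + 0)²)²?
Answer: 16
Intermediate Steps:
((2 + 0)²)² = (2²)² = 4² = 16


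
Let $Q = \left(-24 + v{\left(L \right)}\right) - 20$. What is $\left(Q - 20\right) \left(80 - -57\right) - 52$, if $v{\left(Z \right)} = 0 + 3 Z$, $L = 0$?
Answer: $-8820$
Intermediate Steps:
$v{\left(Z \right)} = 3 Z$
$Q = -44$ ($Q = \left(-24 + 3 \cdot 0\right) - 20 = \left(-24 + 0\right) - 20 = -24 - 20 = -44$)
$\left(Q - 20\right) \left(80 - -57\right) - 52 = \left(-44 - 20\right) \left(80 - -57\right) - 52 = - 64 \left(80 + 57\right) - 52 = \left(-64\right) 137 - 52 = -8768 - 52 = -8820$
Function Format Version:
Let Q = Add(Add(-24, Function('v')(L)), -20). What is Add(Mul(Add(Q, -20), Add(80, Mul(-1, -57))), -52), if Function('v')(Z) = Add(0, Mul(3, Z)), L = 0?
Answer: -8820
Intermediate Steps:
Function('v')(Z) = Mul(3, Z)
Q = -44 (Q = Add(Add(-24, Mul(3, 0)), -20) = Add(Add(-24, 0), -20) = Add(-24, -20) = -44)
Add(Mul(Add(Q, -20), Add(80, Mul(-1, -57))), -52) = Add(Mul(Add(-44, -20), Add(80, Mul(-1, -57))), -52) = Add(Mul(-64, Add(80, 57)), -52) = Add(Mul(-64, 137), -52) = Add(-8768, -52) = -8820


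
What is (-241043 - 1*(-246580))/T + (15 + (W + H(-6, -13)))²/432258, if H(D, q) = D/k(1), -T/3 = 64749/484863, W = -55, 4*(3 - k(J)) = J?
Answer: -69035249676319/4994957319 ≈ -13821.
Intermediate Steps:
k(J) = 3 - J/4
T = -64749/161621 (T = -194247/484863 = -3*21583/161621 = -64749/161621 ≈ -0.40062)
H(D, q) = 4*D/11 (H(D, q) = D/(3 - ¼*1) = D/(3 - ¼) = D/(11/4) = D*(4/11) = 4*D/11)
(-241043 - 1*(-246580))/T + (15 + (W + H(-6, -13)))²/432258 = (-241043 - 1*(-246580))/(-64749/161621) + (15 + (-55 + (4/11)*(-6)))²/432258 = (-241043 + 246580)*(-161621/64749) + (15 + (-55 - 24/11))²*(1/432258) = 5537*(-161621/64749) + (15 - 629/11)²*(1/432258) = -7919429/573 + (-464/11)²*(1/432258) = -7919429/573 + (215296/121)*(1/432258) = -7919429/573 + 107648/26151609 = -69035249676319/4994957319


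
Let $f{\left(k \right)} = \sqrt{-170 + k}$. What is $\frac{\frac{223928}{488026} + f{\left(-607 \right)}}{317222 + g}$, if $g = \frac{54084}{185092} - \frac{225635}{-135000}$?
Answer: $\frac{139884574644000}{96709774919591402723} + \frac{1249371000 i \sqrt{777}}{396330420590671} \approx 1.4464 \cdot 10^{-6} + 8.7871 \cdot 10^{-5} i$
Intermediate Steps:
$g = \frac{2453228671}{1249371000}$ ($g = 54084 \cdot \frac{1}{185092} - - \frac{45127}{27000} = \frac{13521}{46273} + \frac{45127}{27000} = \frac{2453228671}{1249371000} \approx 1.9636$)
$\frac{\frac{223928}{488026} + f{\left(-607 \right)}}{317222 + g} = \frac{\frac{223928}{488026} + \sqrt{-170 - 607}}{317222 + \frac{2453228671}{1249371000}} = \frac{223928 \cdot \frac{1}{488026} + \sqrt{-777}}{\frac{396330420590671}{1249371000}} = \left(\frac{111964}{244013} + i \sqrt{777}\right) \frac{1249371000}{396330420590671} = \frac{139884574644000}{96709774919591402723} + \frac{1249371000 i \sqrt{777}}{396330420590671}$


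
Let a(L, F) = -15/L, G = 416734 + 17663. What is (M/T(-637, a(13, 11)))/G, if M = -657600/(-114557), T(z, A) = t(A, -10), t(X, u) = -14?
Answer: -109600/116114173301 ≈ -9.4390e-7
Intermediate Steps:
G = 434397
T(z, A) = -14
M = 657600/114557 (M = -657600*(-1/114557) = 657600/114557 ≈ 5.7404)
(M/T(-637, a(13, 11)))/G = ((657600/114557)/(-14))/434397 = ((657600/114557)*(-1/14))*(1/434397) = -328800/801899*1/434397 = -109600/116114173301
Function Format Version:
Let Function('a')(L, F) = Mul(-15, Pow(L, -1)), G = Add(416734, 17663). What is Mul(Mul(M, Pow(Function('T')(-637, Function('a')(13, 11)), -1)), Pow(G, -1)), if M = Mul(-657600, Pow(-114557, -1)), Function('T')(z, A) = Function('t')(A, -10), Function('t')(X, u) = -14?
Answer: Rational(-109600, 116114173301) ≈ -9.4390e-7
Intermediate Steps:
G = 434397
Function('T')(z, A) = -14
M = Rational(657600, 114557) (M = Mul(-657600, Rational(-1, 114557)) = Rational(657600, 114557) ≈ 5.7404)
Mul(Mul(M, Pow(Function('T')(-637, Function('a')(13, 11)), -1)), Pow(G, -1)) = Mul(Mul(Rational(657600, 114557), Pow(-14, -1)), Pow(434397, -1)) = Mul(Mul(Rational(657600, 114557), Rational(-1, 14)), Rational(1, 434397)) = Mul(Rational(-328800, 801899), Rational(1, 434397)) = Rational(-109600, 116114173301)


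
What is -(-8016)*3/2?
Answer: 12024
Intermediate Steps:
-(-8016)*3/2 = -1336*(-9) = 12024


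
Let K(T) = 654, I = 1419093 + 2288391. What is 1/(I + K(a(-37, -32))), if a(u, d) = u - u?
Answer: 1/3708138 ≈ 2.6968e-7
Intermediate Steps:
a(u, d) = 0
I = 3707484
1/(I + K(a(-37, -32))) = 1/(3707484 + 654) = 1/3708138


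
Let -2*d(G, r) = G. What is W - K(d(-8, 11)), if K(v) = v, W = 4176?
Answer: 4172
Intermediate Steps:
d(G, r) = -G/2
W - K(d(-8, 11)) = 4176 - (-1)*(-8)/2 = 4176 - 1*4 = 4176 - 4 = 4172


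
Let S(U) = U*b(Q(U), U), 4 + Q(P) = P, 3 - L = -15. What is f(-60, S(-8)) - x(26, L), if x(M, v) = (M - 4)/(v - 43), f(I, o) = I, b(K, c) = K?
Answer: -1478/25 ≈ -59.120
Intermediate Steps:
L = 18 (L = 3 - 1*(-15) = 3 + 15 = 18)
Q(P) = -4 + P
S(U) = U*(-4 + U)
x(M, v) = (-4 + M)/(-43 + v)
f(-60, S(-8)) - x(26, L) = -60 - (-4 + 26)/(-43 + 18) = -60 - 22/(-25) = -60 - (-1)*22/25 = -60 - 1*(-22/25) = -60 + 22/25 = -1478/25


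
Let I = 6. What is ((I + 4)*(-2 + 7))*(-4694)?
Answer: -234700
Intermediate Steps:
((I + 4)*(-2 + 7))*(-4694) = ((6 + 4)*(-2 + 7))*(-4694) = (10*5)*(-4694) = 50*(-4694) = -234700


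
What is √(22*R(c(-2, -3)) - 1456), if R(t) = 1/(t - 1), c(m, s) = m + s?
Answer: I*√13137/3 ≈ 38.206*I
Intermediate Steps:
R(t) = 1/(-1 + t)
√(22*R(c(-2, -3)) - 1456) = √(22/(-1 + (-2 - 3)) - 1456) = √(22/(-1 - 5) - 1456) = √(22/(-6) - 1456) = √(22*(-⅙) - 1456) = √(-11/3 - 1456) = √(-4379/3) = I*√13137/3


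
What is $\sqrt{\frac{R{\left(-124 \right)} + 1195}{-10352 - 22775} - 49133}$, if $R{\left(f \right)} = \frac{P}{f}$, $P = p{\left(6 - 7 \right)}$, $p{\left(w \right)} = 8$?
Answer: $\frac{2 i \sqrt{12953920071092542}}{1026937} \approx 221.66 i$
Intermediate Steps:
$P = 8$
$R{\left(f \right)} = \frac{8}{f}$
$\sqrt{\frac{R{\left(-124 \right)} + 1195}{-10352 - 22775} - 49133} = \sqrt{\frac{\frac{8}{-124} + 1195}{-10352 - 22775} - 49133} = \sqrt{\frac{8 \left(- \frac{1}{124}\right) + 1195}{-33127} - 49133} = \sqrt{\left(- \frac{2}{31} + 1195\right) \left(- \frac{1}{33127}\right) - 49133} = \sqrt{\frac{37043}{31} \left(- \frac{1}{33127}\right) - 49133} = \sqrt{- \frac{37043}{1026937} - 49133} = \sqrt{- \frac{50456532664}{1026937}} = \frac{2 i \sqrt{12953920071092542}}{1026937}$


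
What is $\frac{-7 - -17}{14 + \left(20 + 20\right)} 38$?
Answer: $\frac{190}{27} \approx 7.037$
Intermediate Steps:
$\frac{-7 - -17}{14 + \left(20 + 20\right)} 38 = \frac{-7 + 17}{14 + 40} \cdot 38 = \frac{10}{54} \cdot 38 = 10 \cdot \frac{1}{54} \cdot 38 = \frac{5}{27} \cdot 38 = \frac{190}{27}$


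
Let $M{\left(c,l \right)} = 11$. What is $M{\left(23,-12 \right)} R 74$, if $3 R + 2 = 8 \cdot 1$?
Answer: $1628$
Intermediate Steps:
$R = 2$ ($R = - \frac{2}{3} + \frac{8 \cdot 1}{3} = - \frac{2}{3} + \frac{1}{3} \cdot 8 = - \frac{2}{3} + \frac{8}{3} = 2$)
$M{\left(23,-12 \right)} R 74 = 11 \cdot 2 \cdot 74 = 11 \cdot 148 = 1628$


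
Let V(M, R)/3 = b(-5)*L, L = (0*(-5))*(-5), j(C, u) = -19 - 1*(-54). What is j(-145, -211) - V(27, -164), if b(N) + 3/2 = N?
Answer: 35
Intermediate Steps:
j(C, u) = 35 (j(C, u) = -19 + 54 = 35)
b(N) = -3/2 + N
L = 0 (L = 0*(-5) = 0)
V(M, R) = 0 (V(M, R) = 3*((-3/2 - 5)*0) = 3*(-13/2*0) = 3*0 = 0)
j(-145, -211) - V(27, -164) = 35 - 1*0 = 35 + 0 = 35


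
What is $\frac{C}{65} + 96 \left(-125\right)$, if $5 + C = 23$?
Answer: $- \frac{779982}{65} \approx -12000.0$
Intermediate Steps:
$C = 18$ ($C = -5 + 23 = 18$)
$\frac{C}{65} + 96 \left(-125\right) = \frac{18}{65} + 96 \left(-125\right) = 18 \cdot \frac{1}{65} - 12000 = \frac{18}{65} - 12000 = - \frac{779982}{65}$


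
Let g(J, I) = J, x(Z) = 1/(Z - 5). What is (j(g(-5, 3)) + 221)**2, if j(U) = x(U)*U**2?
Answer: 190969/4 ≈ 47742.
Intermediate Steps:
x(Z) = 1/(-5 + Z)
j(U) = U**2/(-5 + U)
(j(g(-5, 3)) + 221)**2 = ((-5)**2/(-5 - 5) + 221)**2 = (25/(-10) + 221)**2 = (25*(-1/10) + 221)**2 = (-5/2 + 221)**2 = (437/2)**2 = 190969/4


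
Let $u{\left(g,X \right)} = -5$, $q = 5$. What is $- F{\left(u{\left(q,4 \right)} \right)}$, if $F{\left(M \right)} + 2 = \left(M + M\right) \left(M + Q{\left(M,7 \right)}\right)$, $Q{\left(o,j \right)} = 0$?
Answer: $-48$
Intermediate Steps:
$F{\left(M \right)} = -2 + 2 M^{2}$ ($F{\left(M \right)} = -2 + \left(M + M\right) \left(M + 0\right) = -2 + 2 M M = -2 + 2 M^{2}$)
$- F{\left(u{\left(q,4 \right)} \right)} = - (-2 + 2 \left(-5\right)^{2}) = - (-2 + 2 \cdot 25) = - (-2 + 50) = \left(-1\right) 48 = -48$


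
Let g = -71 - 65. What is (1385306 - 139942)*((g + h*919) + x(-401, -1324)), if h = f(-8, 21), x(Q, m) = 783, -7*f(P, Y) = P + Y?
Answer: -9238110152/7 ≈ -1.3197e+9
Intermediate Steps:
f(P, Y) = -P/7 - Y/7 (f(P, Y) = -(P + Y)/7 = -P/7 - Y/7)
g = -136
h = -13/7 (h = -⅐*(-8) - ⅐*21 = 8/7 - 3 = -13/7 ≈ -1.8571)
(1385306 - 139942)*((g + h*919) + x(-401, -1324)) = (1385306 - 139942)*((-136 - 13/7*919) + 783) = 1245364*((-136 - 11947/7) + 783) = 1245364*(-12899/7 + 783) = 1245364*(-7418/7) = -9238110152/7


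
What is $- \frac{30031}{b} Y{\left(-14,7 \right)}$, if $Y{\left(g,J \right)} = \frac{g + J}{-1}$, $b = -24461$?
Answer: $\frac{210217}{24461} \approx 8.594$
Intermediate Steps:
$Y{\left(g,J \right)} = - J - g$ ($Y{\left(g,J \right)} = \left(J + g\right) \left(-1\right) = - J - g$)
$- \frac{30031}{b} Y{\left(-14,7 \right)} = - \frac{30031}{-24461} \left(\left(-1\right) 7 - -14\right) = \left(-30031\right) \left(- \frac{1}{24461}\right) \left(-7 + 14\right) = \frac{30031}{24461} \cdot 7 = \frac{210217}{24461}$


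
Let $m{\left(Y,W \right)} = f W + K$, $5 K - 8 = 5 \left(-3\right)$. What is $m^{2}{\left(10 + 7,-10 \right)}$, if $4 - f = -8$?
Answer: $\frac{368449}{25} \approx 14738.0$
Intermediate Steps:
$f = 12$ ($f = 4 - -8 = 4 + 8 = 12$)
$K = - \frac{7}{5}$ ($K = \frac{8}{5} + \frac{5 \left(-3\right)}{5} = \frac{8}{5} + \frac{1}{5} \left(-15\right) = \frac{8}{5} - 3 = - \frac{7}{5} \approx -1.4$)
$m{\left(Y,W \right)} = - \frac{7}{5} + 12 W$ ($m{\left(Y,W \right)} = 12 W - \frac{7}{5} = - \frac{7}{5} + 12 W$)
$m^{2}{\left(10 + 7,-10 \right)} = \left(- \frac{7}{5} + 12 \left(-10\right)\right)^{2} = \left(- \frac{7}{5} - 120\right)^{2} = \left(- \frac{607}{5}\right)^{2} = \frac{368449}{25}$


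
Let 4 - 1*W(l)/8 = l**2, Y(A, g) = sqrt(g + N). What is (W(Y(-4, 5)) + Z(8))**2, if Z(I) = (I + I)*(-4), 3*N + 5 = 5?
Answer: 5184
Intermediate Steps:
N = 0 (N = -5/3 + (1/3)*5 = -5/3 + 5/3 = 0)
Y(A, g) = sqrt(g) (Y(A, g) = sqrt(g + 0) = sqrt(g))
Z(I) = -8*I (Z(I) = (2*I)*(-4) = -8*I)
W(l) = 32 - 8*l**2
(W(Y(-4, 5)) + Z(8))**2 = ((32 - 8*(sqrt(5))**2) - 8*8)**2 = ((32 - 8*5) - 64)**2 = ((32 - 40) - 64)**2 = (-8 - 64)**2 = (-72)**2 = 5184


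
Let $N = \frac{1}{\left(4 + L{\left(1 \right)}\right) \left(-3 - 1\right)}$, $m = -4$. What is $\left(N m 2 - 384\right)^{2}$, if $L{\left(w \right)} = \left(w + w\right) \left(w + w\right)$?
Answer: $\frac{2356225}{16} \approx 1.4726 \cdot 10^{5}$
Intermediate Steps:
$L{\left(w \right)} = 4 w^{2}$ ($L{\left(w \right)} = 2 w 2 w = 4 w^{2}$)
$N = - \frac{1}{32}$ ($N = \frac{1}{\left(4 + 4 \cdot 1^{2}\right) \left(-3 - 1\right)} = \frac{1}{\left(4 + 4 \cdot 1\right) \left(-4\right)} = \frac{1}{\left(4 + 4\right) \left(-4\right)} = \frac{1}{8 \left(-4\right)} = \frac{1}{-32} = - \frac{1}{32} \approx -0.03125$)
$\left(N m 2 - 384\right)^{2} = \left(\left(- \frac{1}{32}\right) \left(-4\right) 2 - 384\right)^{2} = \left(\frac{1}{8} \cdot 2 - 384\right)^{2} = \left(\frac{1}{4} - 384\right)^{2} = \left(- \frac{1535}{4}\right)^{2} = \frac{2356225}{16}$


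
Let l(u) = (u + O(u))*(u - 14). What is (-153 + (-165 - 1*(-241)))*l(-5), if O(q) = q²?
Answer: 29260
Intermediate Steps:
l(u) = (-14 + u)*(u + u²) (l(u) = (u + u²)*(u - 14) = (u + u²)*(-14 + u) = (-14 + u)*(u + u²))
(-153 + (-165 - 1*(-241)))*l(-5) = (-153 + (-165 - 1*(-241)))*(-5*(-14 + (-5)² - 13*(-5))) = (-153 + (-165 + 241))*(-5*(-14 + 25 + 65)) = (-153 + 76)*(-5*76) = -77*(-380) = 29260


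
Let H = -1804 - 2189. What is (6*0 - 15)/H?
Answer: 5/1331 ≈ 0.0037566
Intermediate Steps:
H = -3993
(6*0 - 15)/H = (6*0 - 15)/(-3993) = (0 - 15)*(-1/3993) = -15*(-1/3993) = 5/1331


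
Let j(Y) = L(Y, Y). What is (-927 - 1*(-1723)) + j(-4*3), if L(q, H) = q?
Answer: 784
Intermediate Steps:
j(Y) = Y
(-927 - 1*(-1723)) + j(-4*3) = (-927 - 1*(-1723)) - 4*3 = (-927 + 1723) - 12 = 796 - 12 = 784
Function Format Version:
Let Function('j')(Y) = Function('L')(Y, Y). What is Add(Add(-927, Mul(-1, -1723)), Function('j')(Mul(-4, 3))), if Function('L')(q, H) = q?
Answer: 784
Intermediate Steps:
Function('j')(Y) = Y
Add(Add(-927, Mul(-1, -1723)), Function('j')(Mul(-4, 3))) = Add(Add(-927, Mul(-1, -1723)), Mul(-4, 3)) = Add(Add(-927, 1723), -12) = Add(796, -12) = 784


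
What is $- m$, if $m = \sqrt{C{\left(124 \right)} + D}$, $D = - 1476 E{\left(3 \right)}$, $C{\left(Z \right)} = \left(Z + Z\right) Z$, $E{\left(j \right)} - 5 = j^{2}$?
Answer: $- 2 \sqrt{2522} \approx -100.44$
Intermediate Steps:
$E{\left(j \right)} = 5 + j^{2}$
$C{\left(Z \right)} = 2 Z^{2}$ ($C{\left(Z \right)} = 2 Z Z = 2 Z^{2}$)
$D = -20664$ ($D = - 1476 \left(5 + 3^{2}\right) = - 1476 \left(5 + 9\right) = \left(-1476\right) 14 = -20664$)
$m = 2 \sqrt{2522}$ ($m = \sqrt{2 \cdot 124^{2} - 20664} = \sqrt{2 \cdot 15376 - 20664} = \sqrt{30752 - 20664} = \sqrt{10088} = 2 \sqrt{2522} \approx 100.44$)
$- m = - 2 \sqrt{2522}$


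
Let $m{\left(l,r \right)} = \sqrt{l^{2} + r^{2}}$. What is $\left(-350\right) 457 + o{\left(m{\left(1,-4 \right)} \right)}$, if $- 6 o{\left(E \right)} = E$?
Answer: $-159950 - \frac{\sqrt{17}}{6} \approx -1.5995 \cdot 10^{5}$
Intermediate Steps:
$o{\left(E \right)} = - \frac{E}{6}$
$\left(-350\right) 457 + o{\left(m{\left(1,-4 \right)} \right)} = \left(-350\right) 457 - \frac{\sqrt{1^{2} + \left(-4\right)^{2}}}{6} = -159950 - \frac{\sqrt{1 + 16}}{6} = -159950 - \frac{\sqrt{17}}{6}$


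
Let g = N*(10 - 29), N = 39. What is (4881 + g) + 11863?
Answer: 16003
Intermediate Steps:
g = -741 (g = 39*(10 - 29) = 39*(-19) = -741)
(4881 + g) + 11863 = (4881 - 741) + 11863 = 4140 + 11863 = 16003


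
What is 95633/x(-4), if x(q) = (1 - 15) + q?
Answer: -95633/18 ≈ -5312.9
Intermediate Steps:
x(q) = -14 + q
95633/x(-4) = 95633/(-14 - 4) = 95633/(-18) = 95633*(-1/18) = -95633/18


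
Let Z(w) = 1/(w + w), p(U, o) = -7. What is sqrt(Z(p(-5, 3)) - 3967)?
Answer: 33*I*sqrt(714)/14 ≈ 62.985*I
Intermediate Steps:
Z(w) = 1/(2*w)
sqrt(Z(p(-5, 3)) - 3967) = sqrt((1/2)/(-7) - 3967) = sqrt((1/2)*(-1/7) - 3967) = sqrt(-1/14 - 3967) = sqrt(-55539/14) = 33*I*sqrt(714)/14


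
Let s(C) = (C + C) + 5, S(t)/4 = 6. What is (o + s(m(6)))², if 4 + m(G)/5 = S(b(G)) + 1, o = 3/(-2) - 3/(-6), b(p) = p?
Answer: 45796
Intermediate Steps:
o = -1 (o = 3*(-½) - 3*(-⅙) = -3/2 + ½ = -1)
S(t) = 24 (S(t) = 4*6 = 24)
m(G) = 105 (m(G) = -20 + 5*(24 + 1) = -20 + 5*25 = -20 + 125 = 105)
s(C) = 5 + 2*C (s(C) = 2*C + 5 = 5 + 2*C)
(o + s(m(6)))² = (-1 + (5 + 2*105))² = (-1 + (5 + 210))² = (-1 + 215)² = 214² = 45796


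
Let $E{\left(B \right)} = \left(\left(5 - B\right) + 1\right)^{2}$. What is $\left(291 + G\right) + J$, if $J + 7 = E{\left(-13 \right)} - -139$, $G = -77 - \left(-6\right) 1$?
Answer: $713$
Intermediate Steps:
$G = -71$ ($G = -77 - -6 = -77 + 6 = -71$)
$E{\left(B \right)} = \left(6 - B\right)^{2}$
$J = 493$ ($J = -7 - \left(-139 - \left(-6 - 13\right)^{2}\right) = -7 + \left(\left(-19\right)^{2} + 139\right) = -7 + \left(361 + 139\right) = -7 + 500 = 493$)
$\left(291 + G\right) + J = \left(291 - 71\right) + 493 = 220 + 493 = 713$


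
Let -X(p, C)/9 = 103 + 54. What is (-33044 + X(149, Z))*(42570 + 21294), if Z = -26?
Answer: -2200561848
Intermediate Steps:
X(p, C) = -1413 (X(p, C) = -9*(103 + 54) = -9*157 = -1413)
(-33044 + X(149, Z))*(42570 + 21294) = (-33044 - 1413)*(42570 + 21294) = -34457*63864 = -2200561848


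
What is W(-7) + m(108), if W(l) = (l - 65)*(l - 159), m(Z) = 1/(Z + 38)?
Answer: 1744993/146 ≈ 11952.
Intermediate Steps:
m(Z) = 1/(38 + Z)
W(l) = (-159 + l)*(-65 + l) (W(l) = (-65 + l)*(-159 + l) = (-159 + l)*(-65 + l))
W(-7) + m(108) = (10335 + (-7)² - 224*(-7)) + 1/(38 + 108) = (10335 + 49 + 1568) + 1/146 = 11952 + 1/146 = 1744993/146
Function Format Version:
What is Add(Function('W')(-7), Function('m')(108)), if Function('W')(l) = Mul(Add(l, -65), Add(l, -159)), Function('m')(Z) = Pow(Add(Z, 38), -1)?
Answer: Rational(1744993, 146) ≈ 11952.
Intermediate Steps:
Function('m')(Z) = Pow(Add(38, Z), -1)
Function('W')(l) = Mul(Add(-159, l), Add(-65, l)) (Function('W')(l) = Mul(Add(-65, l), Add(-159, l)) = Mul(Add(-159, l), Add(-65, l)))
Add(Function('W')(-7), Function('m')(108)) = Add(Add(10335, Pow(-7, 2), Mul(-224, -7)), Pow(Add(38, 108), -1)) = Add(Add(10335, 49, 1568), Pow(146, -1)) = Add(11952, Rational(1, 146)) = Rational(1744993, 146)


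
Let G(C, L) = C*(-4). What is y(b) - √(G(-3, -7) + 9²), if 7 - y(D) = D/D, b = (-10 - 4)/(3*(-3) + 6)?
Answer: 6 - √93 ≈ -3.6437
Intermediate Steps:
G(C, L) = -4*C
b = 14/3 (b = -14/(-9 + 6) = -14/(-3) = -14*(-⅓) = 14/3 ≈ 4.6667)
y(D) = 6 (y(D) = 7 - D/D = 7 - 1*1 = 7 - 1 = 6)
y(b) - √(G(-3, -7) + 9²) = 6 - √(-4*(-3) + 9²) = 6 - √(12 + 81) = 6 - √93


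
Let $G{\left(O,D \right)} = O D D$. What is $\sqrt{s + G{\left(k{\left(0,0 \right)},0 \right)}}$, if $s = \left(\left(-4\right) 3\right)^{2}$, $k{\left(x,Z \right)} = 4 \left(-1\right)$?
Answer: $12$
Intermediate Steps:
$k{\left(x,Z \right)} = -4$
$G{\left(O,D \right)} = O D^{2}$ ($G{\left(O,D \right)} = D O D = O D^{2}$)
$s = 144$ ($s = \left(-12\right)^{2} = 144$)
$\sqrt{s + G{\left(k{\left(0,0 \right)},0 \right)}} = \sqrt{144 - 4 \cdot 0^{2}} = \sqrt{144 - 0} = \sqrt{144 + 0} = \sqrt{144} = 12$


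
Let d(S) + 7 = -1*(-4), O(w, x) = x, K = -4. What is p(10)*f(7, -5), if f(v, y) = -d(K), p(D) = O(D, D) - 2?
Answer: 24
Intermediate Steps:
p(D) = -2 + D (p(D) = D - 2 = -2 + D)
d(S) = -3 (d(S) = -7 - 1*(-4) = -7 + 4 = -3)
f(v, y) = 3 (f(v, y) = -1*(-3) = 3)
p(10)*f(7, -5) = (-2 + 10)*3 = 8*3 = 24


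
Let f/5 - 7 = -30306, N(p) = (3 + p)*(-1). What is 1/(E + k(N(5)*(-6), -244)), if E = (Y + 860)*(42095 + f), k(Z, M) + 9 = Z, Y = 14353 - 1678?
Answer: -1/1480728961 ≈ -6.7534e-10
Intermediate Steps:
N(p) = -3 - p
Y = 12675
f = -151495 (f = 35 + 5*(-30306) = 35 - 151530 = -151495)
k(Z, M) = -9 + Z
E = -1480729000 (E = (12675 + 860)*(42095 - 151495) = 13535*(-109400) = -1480729000)
1/(E + k(N(5)*(-6), -244)) = 1/(-1480729000 + (-9 + (-3 - 1*5)*(-6))) = 1/(-1480729000 + (-9 + (-3 - 5)*(-6))) = 1/(-1480729000 + (-9 - 8*(-6))) = 1/(-1480729000 + (-9 + 48)) = 1/(-1480729000 + 39) = 1/(-1480728961) = -1/1480728961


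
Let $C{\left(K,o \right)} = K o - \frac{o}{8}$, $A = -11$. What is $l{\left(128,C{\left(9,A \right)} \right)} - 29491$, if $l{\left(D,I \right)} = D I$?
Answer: $-41987$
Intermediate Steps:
$C{\left(K,o \right)} = - \frac{o}{8} + K o$ ($C{\left(K,o \right)} = K o - o \frac{1}{8} = K o - \frac{o}{8} = - \frac{o}{8} + K o$)
$l{\left(128,C{\left(9,A \right)} \right)} - 29491 = 128 \left(- 11 \left(- \frac{1}{8} + 9\right)\right) - 29491 = 128 \left(\left(-11\right) \frac{71}{8}\right) - 29491 = 128 \left(- \frac{781}{8}\right) - 29491 = -12496 - 29491 = -41987$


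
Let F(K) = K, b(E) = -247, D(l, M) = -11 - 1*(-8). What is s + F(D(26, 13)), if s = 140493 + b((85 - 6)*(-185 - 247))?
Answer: 140243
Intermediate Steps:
D(l, M) = -3 (D(l, M) = -11 + 8 = -3)
s = 140246 (s = 140493 - 247 = 140246)
s + F(D(26, 13)) = 140246 - 3 = 140243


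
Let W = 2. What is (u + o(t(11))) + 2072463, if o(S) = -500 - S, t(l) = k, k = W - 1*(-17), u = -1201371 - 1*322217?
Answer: 548356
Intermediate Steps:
u = -1523588 (u = -1201371 - 322217 = -1523588)
k = 19 (k = 2 - 1*(-17) = 2 + 17 = 19)
t(l) = 19
(u + o(t(11))) + 2072463 = (-1523588 + (-500 - 1*19)) + 2072463 = (-1523588 + (-500 - 19)) + 2072463 = (-1523588 - 519) + 2072463 = -1524107 + 2072463 = 548356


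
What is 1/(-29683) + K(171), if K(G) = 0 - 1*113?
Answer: -3354180/29683 ≈ -113.00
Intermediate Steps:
K(G) = -113 (K(G) = 0 - 113 = -113)
1/(-29683) + K(171) = 1/(-29683) - 113 = -1/29683 - 113 = -3354180/29683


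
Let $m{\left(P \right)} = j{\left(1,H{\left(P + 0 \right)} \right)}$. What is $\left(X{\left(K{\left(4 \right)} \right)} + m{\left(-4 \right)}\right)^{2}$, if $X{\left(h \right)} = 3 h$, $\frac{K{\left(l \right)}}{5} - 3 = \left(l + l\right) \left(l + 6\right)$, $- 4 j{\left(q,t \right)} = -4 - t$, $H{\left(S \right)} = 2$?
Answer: $\frac{6215049}{4} \approx 1.5538 \cdot 10^{6}$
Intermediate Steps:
$j{\left(q,t \right)} = 1 + \frac{t}{4}$ ($j{\left(q,t \right)} = - \frac{-4 - t}{4} = 1 + \frac{t}{4}$)
$K{\left(l \right)} = 15 + 10 l \left(6 + l\right)$ ($K{\left(l \right)} = 15 + 5 \left(l + l\right) \left(l + 6\right) = 15 + 5 \cdot 2 l \left(6 + l\right) = 15 + 10 l \left(6 + l\right)$)
$m{\left(P \right)} = \frac{3}{2}$ ($m{\left(P \right)} = 1 + \frac{1}{4} \cdot 2 = 1 + \frac{1}{2} = \frac{3}{2}$)
$\left(X{\left(K{\left(4 \right)} \right)} + m{\left(-4 \right)}\right)^{2} = \left(3 \left(15 + 10 \cdot 4^{2} + 60 \cdot 4\right) + \frac{3}{2}\right)^{2} = \left(3 \left(15 + 10 \cdot 16 + 240\right) + \frac{3}{2}\right)^{2} = \left(3 \left(15 + 160 + 240\right) + \frac{3}{2}\right)^{2} = \left(3 \cdot 415 + \frac{3}{2}\right)^{2} = \left(1245 + \frac{3}{2}\right)^{2} = \left(\frac{2493}{2}\right)^{2} = \frac{6215049}{4}$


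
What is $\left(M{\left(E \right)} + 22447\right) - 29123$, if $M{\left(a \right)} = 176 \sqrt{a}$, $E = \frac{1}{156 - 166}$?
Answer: $-6676 + \frac{88 i \sqrt{10}}{5} \approx -6676.0 + 55.656 i$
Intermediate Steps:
$E = - \frac{1}{10}$ ($E = \frac{1}{-10} = - \frac{1}{10} \approx -0.1$)
$\left(M{\left(E \right)} + 22447\right) - 29123 = \left(176 \sqrt{- \frac{1}{10}} + 22447\right) - 29123 = \left(176 \frac{i \sqrt{10}}{10} + 22447\right) - 29123 = \left(\frac{88 i \sqrt{10}}{5} + 22447\right) - 29123 = \left(22447 + \frac{88 i \sqrt{10}}{5}\right) - 29123 = -6676 + \frac{88 i \sqrt{10}}{5}$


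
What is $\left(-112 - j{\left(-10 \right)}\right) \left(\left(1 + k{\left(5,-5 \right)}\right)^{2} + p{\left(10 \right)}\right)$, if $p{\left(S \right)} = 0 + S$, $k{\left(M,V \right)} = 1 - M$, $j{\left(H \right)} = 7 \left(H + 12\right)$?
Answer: $-2394$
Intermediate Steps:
$j{\left(H \right)} = 84 + 7 H$ ($j{\left(H \right)} = 7 \left(12 + H\right) = 84 + 7 H$)
$p{\left(S \right)} = S$
$\left(-112 - j{\left(-10 \right)}\right) \left(\left(1 + k{\left(5,-5 \right)}\right)^{2} + p{\left(10 \right)}\right) = \left(-112 - \left(84 + 7 \left(-10\right)\right)\right) \left(\left(1 + \left(1 - 5\right)\right)^{2} + 10\right) = \left(-112 - \left(84 - 70\right)\right) \left(\left(1 + \left(1 - 5\right)\right)^{2} + 10\right) = \left(-112 - 14\right) \left(\left(1 - 4\right)^{2} + 10\right) = \left(-112 - 14\right) \left(\left(-3\right)^{2} + 10\right) = - 126 \left(9 + 10\right) = \left(-126\right) 19 = -2394$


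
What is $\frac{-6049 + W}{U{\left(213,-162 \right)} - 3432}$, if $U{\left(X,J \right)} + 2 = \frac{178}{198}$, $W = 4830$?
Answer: $\frac{120681}{339877} \approx 0.35507$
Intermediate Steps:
$U{\left(X,J \right)} = - \frac{109}{99}$ ($U{\left(X,J \right)} = -2 + \frac{178}{198} = -2 + 178 \cdot \frac{1}{198} = -2 + \frac{89}{99} = - \frac{109}{99}$)
$\frac{-6049 + W}{U{\left(213,-162 \right)} - 3432} = \frac{-6049 + 4830}{- \frac{109}{99} - 3432} = - \frac{1219}{- \frac{339877}{99}} = \left(-1219\right) \left(- \frac{99}{339877}\right) = \frac{120681}{339877}$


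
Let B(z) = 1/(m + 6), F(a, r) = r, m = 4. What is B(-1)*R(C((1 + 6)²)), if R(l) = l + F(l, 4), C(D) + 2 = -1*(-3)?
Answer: ½ ≈ 0.50000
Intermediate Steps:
B(z) = ⅒ (B(z) = 1/(4 + 6) = 1/10 = ⅒)
C(D) = 1 (C(D) = -2 - 1*(-3) = -2 + 3 = 1)
R(l) = 4 + l (R(l) = l + 4 = 4 + l)
B(-1)*R(C((1 + 6)²)) = (4 + 1)/10 = (⅒)*5 = ½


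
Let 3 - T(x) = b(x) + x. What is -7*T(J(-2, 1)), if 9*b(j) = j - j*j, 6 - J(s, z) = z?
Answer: -14/9 ≈ -1.5556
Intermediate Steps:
J(s, z) = 6 - z
b(j) = -j**2/9 + j/9 (b(j) = (j - j*j)/9 = (j - j**2)/9 = -j**2/9 + j/9)
T(x) = 3 - x - x*(1 - x)/9 (T(x) = 3 - (x*(1 - x)/9 + x) = 3 - (x + x*(1 - x)/9) = 3 + (-x - x*(1 - x)/9) = 3 - x - x*(1 - x)/9)
-7*T(J(-2, 1)) = -7*(3 - 10*(6 - 1*1)/9 + (6 - 1*1)**2/9) = -7*(3 - 10*(6 - 1)/9 + (6 - 1)**2/9) = -7*(3 - 10/9*5 + (1/9)*5**2) = -7*(3 - 50/9 + (1/9)*25) = -7*(3 - 50/9 + 25/9) = -7*2/9 = -14/9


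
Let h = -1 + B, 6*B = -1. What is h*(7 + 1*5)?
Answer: -14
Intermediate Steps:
B = -⅙ (B = (⅙)*(-1) = -⅙ ≈ -0.16667)
h = -7/6 (h = -1 - ⅙ = -7/6 ≈ -1.1667)
h*(7 + 1*5) = -7*(7 + 1*5)/6 = -7*(7 + 5)/6 = -7/6*12 = -14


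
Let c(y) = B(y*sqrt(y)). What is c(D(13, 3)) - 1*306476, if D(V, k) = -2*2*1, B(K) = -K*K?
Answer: -306412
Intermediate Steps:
B(K) = -K**2
D(V, k) = -4 (D(V, k) = -4*1 = -4)
c(y) = -y**3 (c(y) = -(y*sqrt(y))**2 = -(y**(3/2))**2 = -y**3)
c(D(13, 3)) - 1*306476 = -1*(-4)**3 - 1*306476 = -1*(-64) - 306476 = 64 - 306476 = -306412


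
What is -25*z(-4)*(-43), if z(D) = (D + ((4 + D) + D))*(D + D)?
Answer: 68800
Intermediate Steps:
z(D) = 2*D*(4 + 3*D) (z(D) = (D + (4 + 2*D))*(2*D) = (4 + 3*D)*(2*D) = 2*D*(4 + 3*D))
-25*z(-4)*(-43) = -50*(-4)*(4 + 3*(-4))*(-43) = -50*(-4)*(4 - 12)*(-43) = -50*(-4)*(-8)*(-43) = -25*64*(-43) = -1600*(-43) = 68800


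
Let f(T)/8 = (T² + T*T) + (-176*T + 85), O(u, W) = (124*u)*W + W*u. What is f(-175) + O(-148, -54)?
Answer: 1736080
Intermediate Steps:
O(u, W) = 125*W*u (O(u, W) = 124*W*u + W*u = 125*W*u)
f(T) = 680 - 1408*T + 16*T² (f(T) = 8*((T² + T*T) + (-176*T + 85)) = 8*((T² + T²) + (85 - 176*T)) = 8*(2*T² + (85 - 176*T)) = 8*(85 - 176*T + 2*T²) = 680 - 1408*T + 16*T²)
f(-175) + O(-148, -54) = (680 - 1408*(-175) + 16*(-175)²) + 125*(-54)*(-148) = (680 + 246400 + 16*30625) + 999000 = (680 + 246400 + 490000) + 999000 = 737080 + 999000 = 1736080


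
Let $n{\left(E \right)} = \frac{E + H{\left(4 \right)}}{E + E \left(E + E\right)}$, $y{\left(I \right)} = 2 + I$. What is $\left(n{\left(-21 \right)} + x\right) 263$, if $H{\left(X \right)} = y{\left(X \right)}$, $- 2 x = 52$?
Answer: $- \frac{1963821}{287} \approx -6842.6$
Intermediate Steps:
$x = -26$ ($x = \left(- \frac{1}{2}\right) 52 = -26$)
$H{\left(X \right)} = 2 + X$
$n{\left(E \right)} = \frac{6 + E}{E + 2 E^{2}}$ ($n{\left(E \right)} = \frac{E + \left(2 + 4\right)}{E + E \left(E + E\right)} = \frac{E + 6}{E + E 2 E} = \frac{6 + E}{E + 2 E^{2}}$)
$\left(n{\left(-21 \right)} + x\right) 263 = \left(\frac{6 - 21}{\left(-21\right) \left(1 + 2 \left(-21\right)\right)} - 26\right) 263 = \left(\left(- \frac{1}{21}\right) \frac{1}{1 - 42} \left(-15\right) - 26\right) 263 = \left(\left(- \frac{1}{21}\right) \frac{1}{-41} \left(-15\right) - 26\right) 263 = \left(\left(- \frac{1}{21}\right) \left(- \frac{1}{41}\right) \left(-15\right) - 26\right) 263 = \left(- \frac{5}{287} - 26\right) 263 = \left(- \frac{7467}{287}\right) 263 = - \frac{1963821}{287}$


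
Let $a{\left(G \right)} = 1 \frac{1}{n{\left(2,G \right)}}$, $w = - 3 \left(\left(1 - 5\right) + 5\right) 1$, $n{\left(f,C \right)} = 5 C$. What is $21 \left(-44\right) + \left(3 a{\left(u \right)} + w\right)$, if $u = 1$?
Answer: $- \frac{4632}{5} \approx -926.4$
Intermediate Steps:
$w = -3$ ($w = - 3 \left(-4 + 5\right) 1 = \left(-3\right) 1 \cdot 1 = \left(-3\right) 1 = -3$)
$a{\left(G \right)} = \frac{1}{5 G}$ ($a{\left(G \right)} = 1 \frac{1}{5 G} = \frac{1}{5 G}$)
$21 \left(-44\right) + \left(3 a{\left(u \right)} + w\right) = 21 \left(-44\right) - \left(3 - 3 \frac{1}{5 \cdot 1}\right) = -924 - \left(3 - 3 \cdot \frac{1}{5} \cdot 1\right) = -924 + \left(3 \cdot \frac{1}{5} - 3\right) = -924 + \left(\frac{3}{5} - 3\right) = -924 - \frac{12}{5} = - \frac{4632}{5}$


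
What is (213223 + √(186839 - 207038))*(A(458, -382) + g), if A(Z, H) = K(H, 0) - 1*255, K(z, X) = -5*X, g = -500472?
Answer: -106766513121 - 500727*I*√20199 ≈ -1.0677e+11 - 7.1165e+7*I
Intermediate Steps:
A(Z, H) = -255 (A(Z, H) = -5*0 - 1*255 = 0 - 255 = -255)
(213223 + √(186839 - 207038))*(A(458, -382) + g) = (213223 + √(186839 - 207038))*(-255 - 500472) = (213223 + √(-20199))*(-500727) = (213223 + I*√20199)*(-500727) = -106766513121 - 500727*I*√20199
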